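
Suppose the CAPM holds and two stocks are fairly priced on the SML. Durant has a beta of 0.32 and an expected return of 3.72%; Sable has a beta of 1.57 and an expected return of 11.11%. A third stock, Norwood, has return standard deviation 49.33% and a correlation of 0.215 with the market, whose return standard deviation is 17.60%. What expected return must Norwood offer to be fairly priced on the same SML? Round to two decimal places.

MRP = (11.11% − 3.72%) / (1.57 − 0.32) = 5.9120%
R_f = 3.72% − 0.32 × 5.9120% = 1.8282%
β_Norwood = ρ·σ_i/σ_m = 0.215 × 49.33 / 17.60 = 0.6026
E(R_Norwood) = R_f + β × MRP = 1.8282% + 0.6026 × 5.9120% = 5.39%

5.39%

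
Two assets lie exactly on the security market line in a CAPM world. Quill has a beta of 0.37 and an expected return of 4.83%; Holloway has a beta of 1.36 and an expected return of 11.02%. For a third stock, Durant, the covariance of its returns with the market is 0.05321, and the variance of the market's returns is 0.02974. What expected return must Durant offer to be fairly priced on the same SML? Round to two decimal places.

13.70%

MRP = (11.02% − 4.83%) / (1.36 − 0.37) = 6.2525%
R_f = 4.83% − 0.37 × 6.2525% = 2.5166%
β_Durant = Cov / Var(R_m) = 0.05321 / 0.02974 = 1.7892
E(R_Durant) = R_f + β × MRP = 2.5166% + 1.7892 × 6.2525% = 13.70%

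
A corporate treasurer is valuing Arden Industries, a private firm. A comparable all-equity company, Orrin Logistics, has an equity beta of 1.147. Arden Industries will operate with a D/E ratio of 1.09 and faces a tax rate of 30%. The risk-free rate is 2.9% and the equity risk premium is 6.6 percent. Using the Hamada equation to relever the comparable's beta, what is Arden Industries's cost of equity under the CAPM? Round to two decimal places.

16.25%

β_L = β_U × [1 + (1 − t)(D/E)] = 1.147 × [1 + (1 − 0.30) × 1.09]
    = 1.147 × [1 + 0.70 × 1.09] = 1.147 × 1.7630 = 2.0222
E(R) = R_f + β_L × MRP = 2.9% + 2.0222 × 6.6% = 16.25%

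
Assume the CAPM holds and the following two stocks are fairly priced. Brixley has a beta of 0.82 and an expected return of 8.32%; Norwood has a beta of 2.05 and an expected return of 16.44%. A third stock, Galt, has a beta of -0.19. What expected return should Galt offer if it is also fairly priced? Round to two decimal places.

1.65%

MRP (SML slope) = (16.44% − 8.32%) / (2.05 − 0.82) = 8.12% / 1.23 = 6.6016%
R_f (intercept) = 8.32% − 0.82 × 6.6016% = 2.9067%
E(R_Galt) = R_f + β × MRP = 2.9067% + -0.19 × 6.6016% = 1.65%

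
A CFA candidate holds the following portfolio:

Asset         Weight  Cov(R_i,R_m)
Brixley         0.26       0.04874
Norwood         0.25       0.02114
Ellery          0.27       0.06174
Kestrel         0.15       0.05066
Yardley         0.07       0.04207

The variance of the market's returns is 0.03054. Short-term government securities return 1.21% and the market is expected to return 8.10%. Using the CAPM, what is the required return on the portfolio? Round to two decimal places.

β_Brixley = 0.04874 / 0.03054 = 1.5959
β_Norwood = 0.02114 / 0.03054 = 0.6922
β_Ellery = 0.06174 / 0.03054 = 2.0216
β_Kestrel = 0.05066 / 0.03054 = 1.6588
β_Yardley = 0.04207 / 0.03054 = 1.3775
β_P = Σ w_i β_i = 0.26×1.5959 + 0.25×0.6922 + 0.27×2.0216 + 0.15×1.6588 + 0.07×1.3775 = 1.4791
MRP = 8.10% − 1.21% = 6.89%
E(R_P) = R_f + β_P × MRP = 1.21% + 1.4791 × 6.89% = 11.40%

11.40%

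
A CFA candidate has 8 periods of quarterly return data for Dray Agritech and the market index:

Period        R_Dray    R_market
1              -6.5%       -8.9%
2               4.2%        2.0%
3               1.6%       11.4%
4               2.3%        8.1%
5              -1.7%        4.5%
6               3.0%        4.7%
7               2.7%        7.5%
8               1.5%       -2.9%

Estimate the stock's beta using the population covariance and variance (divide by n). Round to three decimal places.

Mean R_i = (-6.5 + 4.2 + 1.6 + 2.3 − 1.7 + 3.0 + 2.7 + 1.5) / 8 = 0.8875%
Mean R_m = (-8.9 + 2.0 + 11.4 + 8.1 + 4.5 + 4.7 + 7.5 − 2.9) / 8 = 3.3000%
Σ(R_i − R̄_i)(R_m − R̄_m) = 102.0400  ⇒  Cov = 102.0400 / 8 = 12.7550
Σ(R_m − R̄_m)² = 298.6600  ⇒  Var(R_m) = 298.6600 / 8 = 37.3325
β = Cov / Var(R_m) = 12.7550 / 37.3325 = 0.3417

0.342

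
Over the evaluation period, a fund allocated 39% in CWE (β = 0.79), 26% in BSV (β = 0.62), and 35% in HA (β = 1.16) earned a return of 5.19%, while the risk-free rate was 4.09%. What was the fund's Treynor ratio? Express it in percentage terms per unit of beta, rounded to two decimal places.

1.26%

β_P = 0.39×0.79 + 0.26×0.62 + 0.35×1.16 = 0.8753
Treynor = (R_P − R_f) / β_P = (5.19% − 4.09%) / 0.8753 = 1.10% / 0.8753 = 1.26%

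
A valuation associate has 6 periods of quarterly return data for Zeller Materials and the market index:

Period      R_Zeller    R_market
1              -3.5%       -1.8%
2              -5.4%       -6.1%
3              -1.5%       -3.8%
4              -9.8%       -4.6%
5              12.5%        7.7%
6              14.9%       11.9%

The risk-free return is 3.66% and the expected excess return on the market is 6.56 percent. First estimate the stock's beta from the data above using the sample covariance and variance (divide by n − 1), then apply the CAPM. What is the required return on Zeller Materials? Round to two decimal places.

Mean R_i = (-3.5 − 5.4 − 1.5 − 9.8 + 12.5 + 14.9) / 6 = 1.2000%
Mean R_m = (-1.8 − 6.1 − 3.8 − 4.6 + 7.7 + 11.9) / 6 = 0.5500%
Σ(R_i − R̄_i)(R_m − R̄_m) = 359.6200  ⇒  Cov = 359.6200 / 5 = 71.9240
Σ(R_m − R̄_m)² = 275.1350  ⇒  Var(R_m) = 275.1350 / 5 = 55.0270
β = Cov / Var(R_m) = 71.9240 / 55.0270 = 1.3071
E(R) = R_f + β × MRP = 3.66% + 1.3071 × 6.56% = 12.23%

12.23%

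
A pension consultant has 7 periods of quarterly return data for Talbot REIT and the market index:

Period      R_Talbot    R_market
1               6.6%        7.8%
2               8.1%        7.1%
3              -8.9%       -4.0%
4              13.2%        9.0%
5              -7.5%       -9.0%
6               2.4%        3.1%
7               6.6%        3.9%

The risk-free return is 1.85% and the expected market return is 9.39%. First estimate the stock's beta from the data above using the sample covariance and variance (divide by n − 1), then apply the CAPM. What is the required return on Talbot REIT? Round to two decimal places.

10.61%

Mean R_i = (6.6 + 8.1 − 8.9 + 13.2 − 7.5 + 2.4 + 6.6) / 7 = 2.9286%
Mean R_m = (7.8 + 7.1 − 4.0 + 9.0 − 9.0 + 3.1 + 3.9) / 7 = 2.5571%
Σ(R_i − R̄_i)(R_m − R̄_m) = 311.6486  ⇒  Cov = 311.6486 / 6 = 51.9414
Σ(R_m − R̄_m)² = 268.2971  ⇒  Var(R_m) = 268.2971 / 6 = 44.7162
β = Cov / Var(R_m) = 51.9414 / 44.7162 = 1.1616
MRP = 9.39% − 1.85% = 7.54%
E(R) = R_f + β × MRP = 1.85% + 1.1616 × 7.54% = 10.61%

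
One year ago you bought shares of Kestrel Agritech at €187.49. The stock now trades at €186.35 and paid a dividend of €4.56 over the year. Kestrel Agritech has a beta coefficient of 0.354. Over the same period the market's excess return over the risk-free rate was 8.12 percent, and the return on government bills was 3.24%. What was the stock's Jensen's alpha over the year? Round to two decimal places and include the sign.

-4.29%

Realised HPR = (P1 + D1 − P0) / P0 = (186.35 + 4.56 − 187.49) / 187.49 = 3.42 / 187.49 = 1.8241%
CAPM required = R_f + β·MRP = 3.24% + 0.354 × 8.12% = 6.11448%
α = realised − required = 1.8241% − 6.11448% = -4.29%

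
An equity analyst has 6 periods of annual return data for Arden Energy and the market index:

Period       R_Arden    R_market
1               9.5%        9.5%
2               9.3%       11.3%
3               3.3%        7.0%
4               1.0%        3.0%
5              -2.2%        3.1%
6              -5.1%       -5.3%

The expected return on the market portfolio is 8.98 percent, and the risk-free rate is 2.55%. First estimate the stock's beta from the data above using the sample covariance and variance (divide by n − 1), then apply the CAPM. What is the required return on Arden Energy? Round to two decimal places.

8.58%

Mean R_i = (9.5 + 9.3 + 3.3 + 1.0 − 2.2 − 5.1) / 6 = 2.6333%
Mean R_m = (9.5 + 11.3 + 7.0 + 3.0 + 3.1 − 5.3) / 6 = 4.7667%
Σ(R_i − R̄_i)(R_m − R̄_m) = 166.3367  ⇒  Cov = 166.3367 / 5 = 33.2673
Σ(R_m − R̄_m)² = 177.3133  ⇒  Var(R_m) = 177.3133 / 5 = 35.4627
β = Cov / Var(R_m) = 33.2673 / 35.4627 = 0.9381
MRP = 8.98% − 2.55% = 6.43%
E(R) = R_f + β × MRP = 2.55% + 0.9381 × 6.43% = 8.58%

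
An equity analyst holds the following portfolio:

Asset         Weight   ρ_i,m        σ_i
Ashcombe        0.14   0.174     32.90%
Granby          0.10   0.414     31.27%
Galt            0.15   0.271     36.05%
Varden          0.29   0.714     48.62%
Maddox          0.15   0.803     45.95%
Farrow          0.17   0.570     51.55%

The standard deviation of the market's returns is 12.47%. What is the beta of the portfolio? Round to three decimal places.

β_Ashcombe = 0.174 × 32.90% / 12.47% = 0.4591
β_Granby = 0.414 × 31.27% / 12.47% = 1.0382
β_Galt = 0.271 × 36.05% / 12.47% = 0.7834
β_Varden = 0.714 × 48.62% / 12.47% = 2.7839
β_Maddox = 0.803 × 45.95% / 12.47% = 2.9589
β_Farrow = 0.570 × 51.55% / 12.47% = 2.3563
β_P = Σ w_i β_i = 0.14×0.4591 + 0.10×1.0382 + 0.15×0.7834 + 0.29×2.7839 + 0.15×2.9589 + 0.17×2.3563 = 1.9373

1.937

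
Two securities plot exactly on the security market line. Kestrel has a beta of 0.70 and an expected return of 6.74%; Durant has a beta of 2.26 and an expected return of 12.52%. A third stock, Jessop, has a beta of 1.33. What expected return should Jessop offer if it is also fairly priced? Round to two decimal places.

9.07%

MRP (SML slope) = (12.52% − 6.74%) / (2.26 − 0.70) = 5.78% / 1.56 = 3.7051%
R_f (intercept) = 6.74% − 0.70 × 3.7051% = 4.1464%
E(R_Jessop) = R_f + β × MRP = 4.1464% + 1.33 × 3.7051% = 9.07%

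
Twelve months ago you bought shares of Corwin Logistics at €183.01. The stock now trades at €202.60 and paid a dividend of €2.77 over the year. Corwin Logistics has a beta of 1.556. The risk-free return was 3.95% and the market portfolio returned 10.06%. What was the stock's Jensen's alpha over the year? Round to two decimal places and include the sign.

-1.24%

Realised HPR = (P1 + D1 − P0) / P0 = (202.60 + 2.77 − 183.01) / 183.01 = 22.36 / 183.01 = 12.2179%
MRP = 10.06% − 3.95% = 6.11%
CAPM required = R_f + β·MRP = 3.95% + 1.556 × 6.11% = 13.45716%
α = realised − required = 12.2179% − 13.45716% = -1.24%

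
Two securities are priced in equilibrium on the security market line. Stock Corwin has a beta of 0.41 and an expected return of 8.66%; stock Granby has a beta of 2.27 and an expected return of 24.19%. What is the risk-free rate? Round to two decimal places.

Both satisfy E(R) = R_f + β·MRP, so the slope of the SML is
MRP = (24.19% − 8.66%) / (2.27 − 0.41) = 15.53% / 1.86 = 8.3495%
R_f = E(R_Corwin) − β_Corwin·MRP = 8.66% − 0.41 × 8.3495% = 5.2367%

5.24%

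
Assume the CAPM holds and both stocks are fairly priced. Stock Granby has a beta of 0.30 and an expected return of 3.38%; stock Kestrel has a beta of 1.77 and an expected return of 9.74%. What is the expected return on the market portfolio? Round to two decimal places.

Both satisfy E(R) = R_f + β·MRP, so the slope of the SML is
MRP = (9.74% − 3.38%) / (1.77 − 0.30) = 6.36% / 1.47 = 4.3265%
R_f = E(R_Granby) − β_Granby·MRP = 3.38% − 0.30 × 4.3265% = 2.0821%
E(R_m) = R_f + MRP = 2.0821% + 4.3265% = 6.41%

6.41%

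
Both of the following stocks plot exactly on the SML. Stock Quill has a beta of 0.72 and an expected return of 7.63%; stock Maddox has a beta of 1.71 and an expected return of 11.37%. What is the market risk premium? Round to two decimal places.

3.78%

Both satisfy E(R) = R_f + β·MRP, so the slope of the SML is
MRP = (11.37% − 7.63%) / (1.71 − 0.72) = 3.74% / 0.99 = 3.7778%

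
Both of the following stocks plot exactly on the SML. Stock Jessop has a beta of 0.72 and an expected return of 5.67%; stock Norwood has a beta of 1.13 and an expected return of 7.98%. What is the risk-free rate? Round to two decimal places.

1.61%

Both satisfy E(R) = R_f + β·MRP, so the slope of the SML is
MRP = (7.98% − 5.67%) / (1.13 − 0.72) = 2.31% / 0.41 = 5.6341%
R_f = E(R_Jessop) − β_Jessop·MRP = 5.67% − 0.72 × 5.6341% = 1.6134%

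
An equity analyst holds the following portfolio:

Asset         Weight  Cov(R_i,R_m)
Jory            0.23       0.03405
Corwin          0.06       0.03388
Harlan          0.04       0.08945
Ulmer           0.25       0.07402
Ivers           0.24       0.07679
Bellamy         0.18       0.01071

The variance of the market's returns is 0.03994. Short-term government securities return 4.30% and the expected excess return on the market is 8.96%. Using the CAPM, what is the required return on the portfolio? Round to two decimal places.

16.03%

β_Jory = 0.03405 / 0.03994 = 0.8525
β_Corwin = 0.03388 / 0.03994 = 0.8483
β_Harlan = 0.08945 / 0.03994 = 2.2396
β_Ulmer = 0.07402 / 0.03994 = 1.8533
β_Ivers = 0.07679 / 0.03994 = 1.9226
β_Bellamy = 0.01071 / 0.03994 = 0.2682
β_P = Σ w_i β_i = 0.23×0.8525 + 0.06×0.8483 + 0.04×2.2396 + 0.25×1.8533 + 0.24×1.9226 + 0.18×0.2682 = 1.3096
E(R_P) = R_f + β_P × MRP = 4.30% + 1.3096 × 8.96% = 16.03%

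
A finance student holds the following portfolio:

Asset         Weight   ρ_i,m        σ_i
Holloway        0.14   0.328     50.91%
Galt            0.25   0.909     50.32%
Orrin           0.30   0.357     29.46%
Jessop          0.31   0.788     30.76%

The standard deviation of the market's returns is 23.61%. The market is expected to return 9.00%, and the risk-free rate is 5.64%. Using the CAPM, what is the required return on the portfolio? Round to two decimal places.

9.12%

β_Holloway = 0.328 × 50.91% / 23.61% = 0.7073
β_Galt = 0.909 × 50.32% / 23.61% = 1.9374
β_Orrin = 0.357 × 29.46% / 23.61% = 0.4455
β_Jessop = 0.788 × 30.76% / 23.61% = 1.0266
β_P = Σ w_i β_i = 0.14×0.7073 + 0.25×1.9374 + 0.30×0.4455 + 0.31×1.0266 = 1.0353
MRP = 9.00% − 5.64% = 3.36%
E(R_P) = R_f + β_P × MRP = 5.64% + 1.0353 × 3.36% = 9.12%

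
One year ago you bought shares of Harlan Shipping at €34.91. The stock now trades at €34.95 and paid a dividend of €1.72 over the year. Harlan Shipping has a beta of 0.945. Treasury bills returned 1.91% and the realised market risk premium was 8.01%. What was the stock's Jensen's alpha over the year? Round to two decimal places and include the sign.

-4.44%

Realised HPR = (P1 + D1 − P0) / P0 = (34.95 + 1.72 − 34.91) / 34.91 = 1.76 / 34.91 = 5.0415%
CAPM required = R_f + β·MRP = 1.91% + 0.945 × 8.01% = 9.47945%
α = realised − required = 5.0415% − 9.47945% = -4.44%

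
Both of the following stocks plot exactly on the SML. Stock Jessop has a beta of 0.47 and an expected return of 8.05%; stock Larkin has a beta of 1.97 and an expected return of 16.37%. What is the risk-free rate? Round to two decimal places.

5.44%

Both satisfy E(R) = R_f + β·MRP, so the slope of the SML is
MRP = (16.37% − 8.05%) / (1.97 − 0.47) = 8.32% / 1.50 = 5.5467%
R_f = E(R_Jessop) − β_Jessop·MRP = 8.05% − 0.47 × 5.5467% = 5.4431%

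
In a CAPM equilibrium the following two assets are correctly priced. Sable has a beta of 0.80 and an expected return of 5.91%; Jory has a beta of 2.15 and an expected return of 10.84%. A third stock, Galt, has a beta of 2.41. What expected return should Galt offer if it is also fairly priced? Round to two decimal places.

MRP (SML slope) = (10.84% − 5.91%) / (2.15 − 0.80) = 4.93% / 1.35 = 3.6519%
R_f (intercept) = 5.91% − 0.80 × 3.6519% = 2.9885%
E(R_Galt) = R_f + β × MRP = 2.9885% + 2.41 × 3.6519% = 11.79%

11.79%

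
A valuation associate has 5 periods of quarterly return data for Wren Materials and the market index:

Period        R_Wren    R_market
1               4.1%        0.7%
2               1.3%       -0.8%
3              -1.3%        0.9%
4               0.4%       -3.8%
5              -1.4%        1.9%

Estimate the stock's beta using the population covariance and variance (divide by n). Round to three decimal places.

Mean R_i = (4.1 + 1.3 − 1.3 + 0.4 − 1.4) / 5 = 0.6200%
Mean R_m = (0.7 − 0.8 + 0.9 − 3.8 + 1.9) / 5 = -0.2200%
Σ(R_i − R̄_i)(R_m − R̄_m) = -2.8380  ⇒  Cov = -2.8380 / 5 = -0.5676
Σ(R_m − R̄_m)² = 19.7480  ⇒  Var(R_m) = 19.7480 / 5 = 3.9496
β = Cov / Var(R_m) = -0.5676 / 3.9496 = -0.1437

-0.144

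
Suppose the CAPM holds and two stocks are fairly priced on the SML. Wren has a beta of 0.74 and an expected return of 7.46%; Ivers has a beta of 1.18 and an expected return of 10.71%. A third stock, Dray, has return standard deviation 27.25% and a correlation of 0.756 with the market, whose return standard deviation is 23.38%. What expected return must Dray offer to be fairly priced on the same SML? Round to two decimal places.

MRP = (10.71% − 7.46%) / (1.18 − 0.74) = 7.3864%
R_f = 7.46% − 0.74 × 7.3864% = 1.9941%
β_Dray = ρ·σ_i/σ_m = 0.756 × 27.25 / 23.38 = 0.8811
E(R_Dray) = R_f + β × MRP = 1.9941% + 0.8811 × 7.3864% = 8.50%

8.50%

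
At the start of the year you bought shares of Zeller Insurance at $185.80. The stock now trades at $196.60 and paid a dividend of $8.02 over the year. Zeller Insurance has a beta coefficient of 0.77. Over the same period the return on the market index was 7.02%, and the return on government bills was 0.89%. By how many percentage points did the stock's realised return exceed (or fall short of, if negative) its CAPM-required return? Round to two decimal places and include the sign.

Realised HPR = (P1 + D1 − P0) / P0 = (196.60 + 8.02 − 185.80) / 185.80 = 18.82 / 185.80 = 10.1292%
MRP = 7.02% − 0.89% = 6.13%
CAPM required = R_f + β·MRP = 0.89% + 0.77 × 6.13% = 5.6101%
α = realised − required = 10.1292% − 5.6101% = +4.52%

+4.52%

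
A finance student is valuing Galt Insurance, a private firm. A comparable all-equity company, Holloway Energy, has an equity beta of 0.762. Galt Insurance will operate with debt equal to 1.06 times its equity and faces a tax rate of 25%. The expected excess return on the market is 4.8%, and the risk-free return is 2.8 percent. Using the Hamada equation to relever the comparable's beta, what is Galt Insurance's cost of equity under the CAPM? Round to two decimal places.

9.37%

β_L = β_U × [1 + (1 − t)(D/E)] = 0.762 × [1 + (1 − 0.25) × 1.06]
    = 0.762 × [1 + 0.75 × 1.06] = 0.762 × 1.7950 = 1.3678
E(R) = R_f + β_L × MRP = 2.8% + 1.3678 × 4.8% = 9.37%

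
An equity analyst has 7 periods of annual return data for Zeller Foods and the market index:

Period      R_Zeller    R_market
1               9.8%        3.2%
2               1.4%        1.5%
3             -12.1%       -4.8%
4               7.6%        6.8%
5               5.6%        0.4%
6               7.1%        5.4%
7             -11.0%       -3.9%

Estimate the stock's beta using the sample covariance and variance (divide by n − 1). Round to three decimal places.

Mean R_i = (9.8 + 1.4 − 12.1 + 7.6 + 5.6 + 7.1 − 11.0) / 7 = 1.2000%
Mean R_m = (3.2 + 1.5 − 4.8 + 6.8 + 0.4 + 5.4 − 3.9) / 7 = 1.2286%
Σ(R_i − R̄_i)(R_m − R̄_m) = 216.3800  ⇒  Cov = 216.3800 / 6 = 36.0633
Σ(R_m − R̄_m)² = 115.7343  ⇒  Var(R_m) = 115.7343 / 6 = 19.2891
β = Cov / Var(R_m) = 36.0633 / 19.2891 = 1.8696

1.870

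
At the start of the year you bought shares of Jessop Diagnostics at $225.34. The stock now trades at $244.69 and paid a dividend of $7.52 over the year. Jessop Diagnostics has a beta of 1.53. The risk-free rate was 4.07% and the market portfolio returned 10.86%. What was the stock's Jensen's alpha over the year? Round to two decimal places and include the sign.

-2.53%

Realised HPR = (P1 + D1 − P0) / P0 = (244.69 + 7.52 − 225.34) / 225.34 = 26.87 / 225.34 = 11.9242%
MRP = 10.86% − 4.07% = 6.79%
CAPM required = R_f + β·MRP = 4.07% + 1.53 × 6.79% = 14.4587%
α = realised − required = 11.9242% − 14.4587% = -2.53%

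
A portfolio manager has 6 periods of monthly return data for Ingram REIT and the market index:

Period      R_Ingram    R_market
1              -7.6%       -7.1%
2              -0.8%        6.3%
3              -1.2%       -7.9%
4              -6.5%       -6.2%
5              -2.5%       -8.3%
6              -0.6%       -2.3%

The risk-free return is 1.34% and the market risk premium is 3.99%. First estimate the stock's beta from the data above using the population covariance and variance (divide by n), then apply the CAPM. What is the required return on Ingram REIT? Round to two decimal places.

2.34%

Mean R_i = (-7.6 − 0.8 − 1.2 − 6.5 − 2.5 − 0.6) / 6 = -3.2000%
Mean R_m = (-7.1 + 6.3 − 7.9 − 6.2 − 8.3 − 2.3) / 6 = -4.2500%
Σ(R_i − R̄_i)(R_m − R̄_m) = 39.2300  ⇒  Cov = 39.2300 / 6 = 6.5383
Σ(R_m − R̄_m)² = 156.7550  ⇒  Var(R_m) = 156.7550 / 6 = 26.1258
β = Cov / Var(R_m) = 6.5383 / 26.1258 = 0.2503
E(R) = R_f + β × MRP = 1.34% + 0.2503 × 3.99% = 2.34%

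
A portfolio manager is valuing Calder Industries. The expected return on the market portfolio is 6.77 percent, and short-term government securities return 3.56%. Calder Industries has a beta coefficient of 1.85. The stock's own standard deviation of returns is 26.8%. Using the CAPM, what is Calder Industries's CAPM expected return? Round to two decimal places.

9.50%

Market risk premium = E(R_m) − R_f = 6.77% − 3.56% = 3.21%
E(R) = R_f + β × MRP = 3.56% + 1.85 × 3.21% = 9.50%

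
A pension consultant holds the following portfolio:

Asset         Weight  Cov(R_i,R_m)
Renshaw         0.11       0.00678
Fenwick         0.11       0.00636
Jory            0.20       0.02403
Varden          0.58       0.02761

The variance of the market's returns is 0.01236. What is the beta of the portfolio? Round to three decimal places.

β_Renshaw = 0.00678 / 0.01236 = 0.5485
β_Fenwick = 0.00636 / 0.01236 = 0.5146
β_Jory = 0.02403 / 0.01236 = 1.9442
β_Varden = 0.02761 / 0.01236 = 2.2338
β_P = Σ w_i β_i = 0.11×0.5485 + 0.11×0.5146 + 0.20×1.9442 + 0.58×2.2338 = 1.8014

1.801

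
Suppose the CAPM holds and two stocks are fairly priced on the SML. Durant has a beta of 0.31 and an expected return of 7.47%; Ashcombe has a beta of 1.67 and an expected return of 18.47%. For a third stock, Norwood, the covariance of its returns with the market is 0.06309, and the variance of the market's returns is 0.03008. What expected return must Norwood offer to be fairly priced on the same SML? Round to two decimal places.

MRP = (18.47% − 7.47%) / (1.67 − 0.31) = 8.0882%
R_f = 7.47% − 0.31 × 8.0882% = 4.9627%
β_Norwood = Cov / Var(R_m) = 0.06309 / 0.03008 = 2.0974
E(R_Norwood) = R_f + β × MRP = 4.9627% + 2.0974 × 8.0882% = 21.93%

21.93%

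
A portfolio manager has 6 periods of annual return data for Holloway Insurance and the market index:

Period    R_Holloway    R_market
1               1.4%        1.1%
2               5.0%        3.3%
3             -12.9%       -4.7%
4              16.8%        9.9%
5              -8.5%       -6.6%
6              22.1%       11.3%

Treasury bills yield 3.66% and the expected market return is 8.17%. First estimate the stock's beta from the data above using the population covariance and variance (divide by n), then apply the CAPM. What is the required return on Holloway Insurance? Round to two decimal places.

11.93%

Mean R_i = (1.4 + 5.0 − 12.9 + 16.8 − 8.5 + 22.1) / 6 = 3.9833%
Mean R_m = (1.1 + 3.3 − 4.7 + 9.9 − 6.6 + 11.3) / 6 = 2.3833%
Σ(R_i − R̄_i)(R_m − R̄_m) = 493.8583  ⇒  Cov = 493.8583 / 6 = 82.3097
Σ(R_m − R̄_m)² = 269.3683  ⇒  Var(R_m) = 269.3683 / 6 = 44.8947
β = Cov / Var(R_m) = 82.3097 / 44.8947 = 1.8334
MRP = 8.17% − 3.66% = 4.51%
E(R) = R_f + β × MRP = 3.66% + 1.8334 × 4.51% = 11.93%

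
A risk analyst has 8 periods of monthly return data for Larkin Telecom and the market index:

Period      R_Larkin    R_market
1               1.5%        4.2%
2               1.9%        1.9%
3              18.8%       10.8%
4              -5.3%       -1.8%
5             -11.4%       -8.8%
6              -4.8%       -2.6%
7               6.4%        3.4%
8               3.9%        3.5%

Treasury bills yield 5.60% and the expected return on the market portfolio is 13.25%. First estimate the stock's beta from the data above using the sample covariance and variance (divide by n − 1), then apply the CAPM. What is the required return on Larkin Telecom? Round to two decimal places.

Mean R_i = (1.5 + 1.9 + 18.8 − 5.3 − 11.4 − 4.8 + 6.4 + 3.9) / 8 = 1.3750%
Mean R_m = (4.2 + 1.9 + 10.8 − 1.8 − 8.8 − 2.6 + 3.4 + 3.5) / 8 = 1.3250%
Σ(R_i − R̄_i)(R_m − R̄_m) = 356.1250  ⇒  Cov = 356.1250 / 7 = 50.8750
Σ(R_m − R̄_m)² = 235.0950  ⇒  Var(R_m) = 235.0950 / 7 = 33.5850
β = Cov / Var(R_m) = 50.8750 / 33.5850 = 1.5148
MRP = 13.25% − 5.60% = 7.65%
E(R) = R_f + β × MRP = 5.60% + 1.5148 × 7.65% = 17.19%

17.19%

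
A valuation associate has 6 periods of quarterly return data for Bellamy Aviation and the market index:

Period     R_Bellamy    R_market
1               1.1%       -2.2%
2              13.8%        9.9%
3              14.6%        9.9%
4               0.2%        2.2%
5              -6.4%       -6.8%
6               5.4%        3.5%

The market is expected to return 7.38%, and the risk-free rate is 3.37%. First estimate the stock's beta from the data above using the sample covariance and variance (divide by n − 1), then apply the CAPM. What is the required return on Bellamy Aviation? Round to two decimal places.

8.18%

Mean R_i = (1.1 + 13.8 + 14.6 + 0.2 − 6.4 + 5.4) / 6 = 4.7833%
Mean R_m = (-2.2 + 9.9 + 9.9 + 2.2 − 6.8 + 3.5) / 6 = 2.7500%
Σ(R_i − R̄_i)(R_m − R̄_m) = 262.6750  ⇒  Cov = 262.6750 / 5 = 52.5350
Σ(R_m − R̄_m)² = 218.8150  ⇒  Var(R_m) = 218.8150 / 5 = 43.7630
β = Cov / Var(R_m) = 52.5350 / 43.7630 = 1.2004
MRP = 7.38% − 3.37% = 4.01%
E(R) = R_f + β × MRP = 3.37% + 1.2004 × 4.01% = 8.18%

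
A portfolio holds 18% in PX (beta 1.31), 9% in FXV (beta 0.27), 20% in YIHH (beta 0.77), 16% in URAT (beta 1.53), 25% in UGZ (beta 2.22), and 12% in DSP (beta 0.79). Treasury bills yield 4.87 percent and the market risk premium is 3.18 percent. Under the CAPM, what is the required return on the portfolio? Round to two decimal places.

9.03%

β_P = Σ w_i β_i = 0.18×1.31 + 0.09×0.27 + 0.20×0.77 + 0.16×1.53 + 0.25×2.22 + 0.12×0.79 = 1.3087
E(R_P) = R_f + β_P × MRP = 4.87% + 1.3087 × 3.18% = 9.03%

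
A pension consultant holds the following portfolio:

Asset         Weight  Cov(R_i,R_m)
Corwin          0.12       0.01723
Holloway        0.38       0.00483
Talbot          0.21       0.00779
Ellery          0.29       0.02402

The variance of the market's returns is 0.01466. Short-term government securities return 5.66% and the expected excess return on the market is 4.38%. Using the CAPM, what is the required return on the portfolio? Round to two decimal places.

9.40%

β_Corwin = 0.01723 / 0.01466 = 1.1753
β_Holloway = 0.00483 / 0.01466 = 0.3295
β_Talbot = 0.00779 / 0.01466 = 0.5314
β_Ellery = 0.02402 / 0.01466 = 1.6385
β_P = Σ w_i β_i = 0.12×1.1753 + 0.38×0.3295 + 0.21×0.5314 + 0.29×1.6385 = 0.8530
E(R_P) = R_f + β_P × MRP = 5.66% + 0.8530 × 4.38% = 9.40%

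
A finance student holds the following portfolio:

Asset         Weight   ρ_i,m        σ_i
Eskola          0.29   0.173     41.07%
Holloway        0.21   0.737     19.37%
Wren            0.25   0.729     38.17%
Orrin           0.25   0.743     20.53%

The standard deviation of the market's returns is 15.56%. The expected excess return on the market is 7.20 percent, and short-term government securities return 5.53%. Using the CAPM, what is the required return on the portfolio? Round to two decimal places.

β_Eskola = 0.173 × 41.07% / 15.56% = 0.4566
β_Holloway = 0.737 × 19.37% / 15.56% = 0.9175
β_Wren = 0.729 × 38.17% / 15.56% = 1.7883
β_Orrin = 0.743 × 20.53% / 15.56% = 0.9803
β_P = Σ w_i β_i = 0.29×0.4566 + 0.21×0.9175 + 0.25×1.7883 + 0.25×0.9803 = 1.0172
E(R_P) = R_f + β_P × MRP = 5.53% + 1.0172 × 7.20% = 12.85%

12.85%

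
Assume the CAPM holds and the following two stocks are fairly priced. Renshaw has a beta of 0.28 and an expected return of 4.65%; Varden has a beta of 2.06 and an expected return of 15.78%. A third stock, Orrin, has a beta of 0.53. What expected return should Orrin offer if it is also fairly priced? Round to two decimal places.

6.21%

MRP (SML slope) = (15.78% − 4.65%) / (2.06 − 0.28) = 11.13% / 1.78 = 6.2528%
R_f (intercept) = 4.65% − 0.28 × 6.2528% = 2.8992%
E(R_Orrin) = R_f + β × MRP = 2.8992% + 0.53 × 6.2528% = 6.21%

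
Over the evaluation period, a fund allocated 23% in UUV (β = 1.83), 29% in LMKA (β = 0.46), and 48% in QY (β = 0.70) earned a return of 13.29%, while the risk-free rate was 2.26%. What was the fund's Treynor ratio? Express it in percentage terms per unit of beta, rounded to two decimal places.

12.39%

β_P = 0.23×1.83 + 0.29×0.46 + 0.48×0.70 = 0.8903
Treynor = (R_P − R_f) / β_P = (13.29% − 2.26%) / 0.8903 = 11.03% / 0.8903 = 12.39%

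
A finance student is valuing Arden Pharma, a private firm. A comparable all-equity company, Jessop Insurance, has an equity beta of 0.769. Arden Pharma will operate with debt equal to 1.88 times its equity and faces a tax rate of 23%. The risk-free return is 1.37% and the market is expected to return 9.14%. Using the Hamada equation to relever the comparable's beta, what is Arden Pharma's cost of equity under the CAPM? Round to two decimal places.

β_L = β_U × [1 + (1 − t)(D/E)] = 0.769 × [1 + (1 − 0.23) × 1.88]
    = 0.769 × [1 + 0.77 × 1.88] = 0.769 × 2.4476 = 1.8822
MRP = 9.14% − 1.37% = 7.77%
E(R) = R_f + β_L × MRP = 1.37% + 1.8822 × 7.77% = 15.99%

15.99%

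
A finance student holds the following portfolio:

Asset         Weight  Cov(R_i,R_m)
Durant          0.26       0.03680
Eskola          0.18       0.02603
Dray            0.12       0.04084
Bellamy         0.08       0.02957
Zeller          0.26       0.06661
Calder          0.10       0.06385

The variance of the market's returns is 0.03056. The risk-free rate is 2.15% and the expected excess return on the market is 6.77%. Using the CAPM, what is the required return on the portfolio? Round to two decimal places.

12.17%

β_Durant = 0.03680 / 0.03056 = 1.2042
β_Eskola = 0.02603 / 0.03056 = 0.8518
β_Dray = 0.04084 / 0.03056 = 1.3364
β_Bellamy = 0.02957 / 0.03056 = 0.9676
β_Zeller = 0.06661 / 0.03056 = 2.1796
β_Calder = 0.06385 / 0.03056 = 2.0893
β_P = Σ w_i β_i = 0.26×1.2042 + 0.18×0.8518 + 0.12×1.3364 + 0.08×0.9676 + 0.26×2.1796 + 0.10×2.0893 = 1.4798
E(R_P) = R_f + β_P × MRP = 2.15% + 1.4798 × 6.77% = 12.17%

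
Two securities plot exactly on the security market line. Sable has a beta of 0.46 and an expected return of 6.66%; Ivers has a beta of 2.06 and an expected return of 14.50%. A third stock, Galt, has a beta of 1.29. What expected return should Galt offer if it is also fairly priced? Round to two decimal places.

10.73%

MRP (SML slope) = (14.50% − 6.66%) / (2.06 − 0.46) = 7.84% / 1.60 = 4.9000%
R_f (intercept) = 6.66% − 0.46 × 4.9000% = 4.4060%
E(R_Galt) = R_f + β × MRP = 4.4060% + 1.29 × 4.9000% = 10.73%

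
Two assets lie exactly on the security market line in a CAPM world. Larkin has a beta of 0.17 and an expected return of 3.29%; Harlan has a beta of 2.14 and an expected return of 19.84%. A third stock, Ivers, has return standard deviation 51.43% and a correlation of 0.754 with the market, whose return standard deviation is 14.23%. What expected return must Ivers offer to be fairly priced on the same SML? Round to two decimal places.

MRP = (19.84% − 3.29%) / (2.14 − 0.17) = 8.4010%
R_f = 3.29% − 0.17 × 8.4010% = 1.8618%
β_Ivers = ρ·σ_i/σ_m = 0.754 × 51.43 / 14.23 = 2.7251
E(R_Ivers) = R_f + β × MRP = 1.8618% + 2.7251 × 8.4010% = 24.76%

24.76%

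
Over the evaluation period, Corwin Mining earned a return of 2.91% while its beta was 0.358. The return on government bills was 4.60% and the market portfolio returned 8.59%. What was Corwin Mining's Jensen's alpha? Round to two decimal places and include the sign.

-3.12%

Market excess return = 8.59% − 4.60% = 3.99%
CAPM benchmark = R_f + β(R_m − R_f) = 4.60% + 0.358 × 3.99% = 6.02842%
α = actual − benchmark = 2.91% − 6.02842% = -3.12%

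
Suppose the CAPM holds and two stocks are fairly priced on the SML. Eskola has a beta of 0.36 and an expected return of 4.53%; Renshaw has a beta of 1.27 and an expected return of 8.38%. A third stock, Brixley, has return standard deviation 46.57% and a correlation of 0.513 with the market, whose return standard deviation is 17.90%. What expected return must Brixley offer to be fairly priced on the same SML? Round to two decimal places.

8.65%

MRP = (8.38% − 4.53%) / (1.27 − 0.36) = 4.2308%
R_f = 4.53% − 0.36 × 4.2308% = 3.0069%
β_Brixley = ρ·σ_i/σ_m = 0.513 × 46.57 / 17.90 = 1.3347
E(R_Brixley) = R_f + β × MRP = 3.0069% + 1.3347 × 4.2308% = 8.65%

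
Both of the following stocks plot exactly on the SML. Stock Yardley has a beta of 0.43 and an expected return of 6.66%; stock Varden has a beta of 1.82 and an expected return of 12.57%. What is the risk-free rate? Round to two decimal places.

Both satisfy E(R) = R_f + β·MRP, so the slope of the SML is
MRP = (12.57% − 6.66%) / (1.82 − 0.43) = 5.91% / 1.39 = 4.2518%
R_f = E(R_Yardley) − β_Yardley·MRP = 6.66% − 0.43 × 4.2518% = 4.8317%

4.83%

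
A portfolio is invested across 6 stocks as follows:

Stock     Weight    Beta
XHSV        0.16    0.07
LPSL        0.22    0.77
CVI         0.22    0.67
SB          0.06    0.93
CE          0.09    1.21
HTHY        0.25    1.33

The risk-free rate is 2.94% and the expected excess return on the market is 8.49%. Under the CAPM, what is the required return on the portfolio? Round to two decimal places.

9.95%

β_P = Σ w_i β_i = 0.16×0.07 + 0.22×0.77 + 0.22×0.67 + 0.06×0.93 + 0.09×1.21 + 0.25×1.33 = 0.8252
E(R_P) = R_f + β_P × MRP = 2.94% + 0.8252 × 8.49% = 9.95%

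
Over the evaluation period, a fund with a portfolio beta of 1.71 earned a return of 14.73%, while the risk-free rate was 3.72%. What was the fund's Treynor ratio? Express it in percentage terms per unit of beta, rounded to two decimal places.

6.44%

Treynor = (R_P − R_f) / β_P = (14.73% − 3.72%) / 1.7100 = 11.01% / 1.7100 = 6.44%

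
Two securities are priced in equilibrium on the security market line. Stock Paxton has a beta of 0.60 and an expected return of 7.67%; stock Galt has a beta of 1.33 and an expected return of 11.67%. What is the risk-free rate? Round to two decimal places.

4.38%

Both satisfy E(R) = R_f + β·MRP, so the slope of the SML is
MRP = (11.67% − 7.67%) / (1.33 − 0.60) = 4.00% / 0.73 = 5.4795%
R_f = E(R_Paxton) − β_Paxton·MRP = 7.67% − 0.60 × 5.4795% = 4.3823%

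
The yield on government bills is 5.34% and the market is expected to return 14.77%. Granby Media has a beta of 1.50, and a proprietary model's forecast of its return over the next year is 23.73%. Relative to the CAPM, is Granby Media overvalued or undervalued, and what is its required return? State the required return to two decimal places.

MRP = 14.77% − 5.34% = 9.43%
Required return = R_f + β·MRP = 5.34% + 1.50 × 9.43% = 19.49%
Forecast 23.73% > required 19.49% → the stock plots above the SML → undervalued.

Undervalued; required return 19.49%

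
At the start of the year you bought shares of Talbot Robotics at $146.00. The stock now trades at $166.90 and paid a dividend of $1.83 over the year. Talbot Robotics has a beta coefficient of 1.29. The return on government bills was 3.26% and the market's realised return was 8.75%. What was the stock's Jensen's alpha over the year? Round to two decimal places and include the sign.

+5.23%

Realised HPR = (P1 + D1 − P0) / P0 = (166.90 + 1.83 − 146.00) / 146.00 = 22.73 / 146.00 = 15.5685%
MRP = 8.75% − 3.26% = 5.49%
CAPM required = R_f + β·MRP = 3.26% + 1.29 × 5.49% = 10.3421%
α = realised − required = 15.5685% − 10.3421% = +5.23%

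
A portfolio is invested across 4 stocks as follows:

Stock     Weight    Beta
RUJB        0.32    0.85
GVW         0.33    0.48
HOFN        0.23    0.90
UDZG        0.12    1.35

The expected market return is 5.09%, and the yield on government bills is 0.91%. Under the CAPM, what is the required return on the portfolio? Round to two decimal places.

4.25%

β_P = Σ w_i β_i = 0.32×0.85 + 0.33×0.48 + 0.23×0.90 + 0.12×1.35 = 0.7994
MRP = 5.09% − 0.91% = 4.18%
E(R_P) = R_f + β_P × MRP = 0.91% + 0.7994 × 4.18% = 4.25%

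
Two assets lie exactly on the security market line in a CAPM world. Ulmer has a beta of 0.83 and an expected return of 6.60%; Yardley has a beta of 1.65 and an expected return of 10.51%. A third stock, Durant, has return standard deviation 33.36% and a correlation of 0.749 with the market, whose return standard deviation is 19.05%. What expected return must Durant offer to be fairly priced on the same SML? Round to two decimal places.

MRP = (10.51% − 6.60%) / (1.65 − 0.83) = 4.7683%
R_f = 6.60% − 0.83 × 4.7683% = 2.6423%
β_Durant = ρ·σ_i/σ_m = 0.749 × 33.36 / 19.05 = 1.3116
E(R_Durant) = R_f + β × MRP = 2.6423% + 1.3116 × 4.7683% = 8.90%

8.90%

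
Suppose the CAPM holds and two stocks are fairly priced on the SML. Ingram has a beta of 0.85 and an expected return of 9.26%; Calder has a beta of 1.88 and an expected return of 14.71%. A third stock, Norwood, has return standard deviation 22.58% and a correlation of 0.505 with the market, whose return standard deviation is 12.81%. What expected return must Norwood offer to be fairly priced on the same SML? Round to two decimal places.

MRP = (14.71% − 9.26%) / (1.88 − 0.85) = 5.2913%
R_f = 9.26% − 0.85 × 5.2913% = 4.7624%
β_Norwood = ρ·σ_i/σ_m = 0.505 × 22.58 / 12.81 = 0.8902
E(R_Norwood) = R_f + β × MRP = 4.7624% + 0.8902 × 5.2913% = 9.47%

9.47%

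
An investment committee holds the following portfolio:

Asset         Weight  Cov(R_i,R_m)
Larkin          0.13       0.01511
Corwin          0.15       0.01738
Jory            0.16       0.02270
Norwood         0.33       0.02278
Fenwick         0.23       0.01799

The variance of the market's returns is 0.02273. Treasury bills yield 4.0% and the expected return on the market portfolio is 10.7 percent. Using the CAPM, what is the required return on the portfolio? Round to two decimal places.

β_Larkin = 0.01511 / 0.02273 = 0.6648
β_Corwin = 0.01738 / 0.02273 = 0.7646
β_Jory = 0.02270 / 0.02273 = 0.9987
β_Norwood = 0.02278 / 0.02273 = 1.0022
β_Fenwick = 0.01799 / 0.02273 = 0.7915
β_P = Σ w_i β_i = 0.13×0.6648 + 0.15×0.7646 + 0.16×0.9987 + 0.33×1.0022 + 0.23×0.7915 = 0.8737
MRP = 10.7% − 4.0% = 6.70%
E(R_P) = R_f + β_P × MRP = 4.0% + 0.8737 × 6.7% = 9.85%

9.85%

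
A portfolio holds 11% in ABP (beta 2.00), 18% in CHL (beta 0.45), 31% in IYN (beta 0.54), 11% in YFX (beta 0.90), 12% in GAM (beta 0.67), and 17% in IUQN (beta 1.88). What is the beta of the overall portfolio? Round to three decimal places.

0.967

β_P = Σ w_i β_i = 0.11×2.00 + 0.18×0.45 + 0.31×0.54 + 0.11×0.90 + 0.12×0.67 + 0.17×1.88 = 0.9674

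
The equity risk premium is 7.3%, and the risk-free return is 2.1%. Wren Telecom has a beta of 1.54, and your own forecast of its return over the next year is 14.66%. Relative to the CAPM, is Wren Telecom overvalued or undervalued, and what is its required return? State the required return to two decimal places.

Undervalued; required return 13.34%

Required return = R_f + β·MRP = 2.1% + 1.54 × 7.3% = 13.34%
Forecast 14.66% > required 13.34% → the stock plots above the SML → undervalued.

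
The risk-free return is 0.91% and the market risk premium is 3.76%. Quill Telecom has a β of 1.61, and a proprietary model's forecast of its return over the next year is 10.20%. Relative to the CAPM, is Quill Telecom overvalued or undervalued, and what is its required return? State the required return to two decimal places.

Undervalued; required return 6.96%

Required return = R_f + β·MRP = 0.91% + 1.61 × 3.76% = 6.96%
Forecast 10.20% > required 6.96% → the stock plots above the SML → undervalued.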